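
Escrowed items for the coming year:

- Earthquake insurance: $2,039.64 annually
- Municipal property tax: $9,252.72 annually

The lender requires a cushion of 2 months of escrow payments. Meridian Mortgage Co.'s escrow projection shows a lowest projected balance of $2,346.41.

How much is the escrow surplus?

Earthquake insurance — $2,039.64/yr
Municipal property tax — $9,252.72/yr
Annual escrow total = $11,292.36
Monthly = $11,292.36 ÷ 12 = $941.03
Cushion = 2 × $941.03 = $1,882.06
Excess over cushion: $2,346.41 − $1,882.06 = $464.35

$464.35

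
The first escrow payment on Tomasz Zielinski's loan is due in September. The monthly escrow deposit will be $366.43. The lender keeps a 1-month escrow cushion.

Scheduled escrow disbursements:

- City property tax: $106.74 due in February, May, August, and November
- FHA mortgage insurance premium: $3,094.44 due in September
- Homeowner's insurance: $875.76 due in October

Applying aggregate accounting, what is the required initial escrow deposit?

$3,603.77

Cushion = 1 × $366.43 = $366.43
Trial balance (start $0, +$366.43 each month, − disbursements):
  Sep: +$366.43 − $3,094.44 → -$2,728.01
  Oct: +$366.43 − $875.76 → -$3,237.34
  Nov: +$366.43 − $106.74 → -$2,977.65
  Dec: +$366.43 → -$2,611.22
  Jan: +$366.43 → -$2,244.79
  Feb: +$366.43 − $106.74 → -$1,985.10
  Mar: +$366.43 → -$1,618.67
  Apr: +$366.43 → -$1,252.24
  May: +$366.43 − $106.74 → -$992.55
  Jun: +$366.43 → -$626.12
  Jul: +$366.43 → -$259.69
  Aug: +$366.43 − $106.74 → $0.00
Lowest trial balance = -$3,237.34 (Oct)
Initial deposit = cushion − low point = $366.43 − (-$3,237.34) = $3,603.77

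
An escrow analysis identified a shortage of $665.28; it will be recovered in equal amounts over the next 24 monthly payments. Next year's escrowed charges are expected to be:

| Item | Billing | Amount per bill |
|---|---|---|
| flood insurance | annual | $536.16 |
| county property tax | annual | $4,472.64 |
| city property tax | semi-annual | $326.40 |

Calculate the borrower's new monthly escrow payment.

$499.52

Flood insurance: $536.16
County property tax: $4,472.64
City property tax: $326.40 × 2 = $652.80
Annual escrow total = $536.16 + $4,472.64 + $652.80 = $5,661.60
Monthly = $5,661.60 ÷ 12 = $471.80
Shortage per month = $665.28 ÷ 24 = $27.72
New monthly escrow = $471.80 + $27.72 = $499.52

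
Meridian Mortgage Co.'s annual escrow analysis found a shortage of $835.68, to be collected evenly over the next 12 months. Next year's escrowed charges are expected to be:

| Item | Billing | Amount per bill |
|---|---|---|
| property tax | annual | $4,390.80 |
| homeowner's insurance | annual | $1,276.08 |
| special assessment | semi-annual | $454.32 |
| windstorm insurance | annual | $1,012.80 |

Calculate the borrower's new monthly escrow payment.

Property tax: $4,390.80/yr
Homeowner's insurance: $1,276.08/yr
Special assessment: $454.32 × 2 = $908.64/yr
Windstorm insurance: $1,012.80/yr
Annual escrow total = $4,390.80 + $1,276.08 + $908.64 + $1,012.80 = $7,588.32
Base monthly escrow = $7,588.32 / 12 = $632.36
Shortage spread = $835.68 ÷ 12 = $69.64/mo
Adjusted monthly = $632.36 + $69.64 = $702.00

$702.00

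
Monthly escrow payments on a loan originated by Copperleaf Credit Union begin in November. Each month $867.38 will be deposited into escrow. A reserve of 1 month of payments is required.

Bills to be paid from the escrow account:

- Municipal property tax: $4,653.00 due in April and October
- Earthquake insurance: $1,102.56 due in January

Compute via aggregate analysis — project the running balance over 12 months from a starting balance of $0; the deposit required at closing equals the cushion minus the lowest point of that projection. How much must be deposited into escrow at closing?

$1,418.66

Cushion = 1 × $867.38 = $867.38
Trial balance (start $0, +$867.38 each month, − disbursements):
  Nov: +$867.38 → $867.38
  Dec: +$867.38 → $1,734.76
  Jan: +$867.38 − $1,102.56 → $1,499.58
  Feb: +$867.38 → $2,366.96
  Mar: +$867.38 → $3,234.34
  Apr: +$867.38 − $4,653.00 → -$551.28
  May: +$867.38 → $316.10
  Jun: +$867.38 → $1,183.48
  Jul: +$867.38 → $2,050.86
  Aug: +$867.38 → $2,918.24
  Sep: +$867.38 → $3,785.62
  Oct: +$867.38 − $4,653.00 → $0.00
Lowest trial balance = -$551.28 (Apr)
Initial deposit = cushion − low point = $867.38 − (-$551.28) = $1,418.66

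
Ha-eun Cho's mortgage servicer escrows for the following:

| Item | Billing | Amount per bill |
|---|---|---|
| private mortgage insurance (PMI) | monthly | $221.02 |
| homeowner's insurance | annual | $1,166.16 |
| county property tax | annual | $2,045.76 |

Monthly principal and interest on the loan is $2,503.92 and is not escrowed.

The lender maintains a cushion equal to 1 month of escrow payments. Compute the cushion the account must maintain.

$488.68

Private mortgage insurance (PMI): $221.02 × 12 = $2,652.24 per year
Homeowner's insurance: $1,166.16 per year
County property tax: $2,045.76 per year
Yearly total = $5,864.16
Base monthly escrow = $5,864.16 / 12 = $488.68
Cushion = 1 × $488.68 = $488.68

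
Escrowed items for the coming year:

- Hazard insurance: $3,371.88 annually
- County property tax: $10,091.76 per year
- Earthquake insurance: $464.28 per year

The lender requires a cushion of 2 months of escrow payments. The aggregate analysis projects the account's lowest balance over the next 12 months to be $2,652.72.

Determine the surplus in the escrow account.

$331.40

Hazard insurance — $3,371.88
County property tax — $10,091.76
Earthquake insurance — $464.28
Total annual escrow = $3,371.88 + $10,091.76 + $464.28 = $13,927.92
Base monthly escrow = $13,927.92 / 12 = $1,160.66
Required reserve = 2 × $1,160.66 = $2,321.32
Excess over cushion: $2,652.72 − $2,321.32 = $331.40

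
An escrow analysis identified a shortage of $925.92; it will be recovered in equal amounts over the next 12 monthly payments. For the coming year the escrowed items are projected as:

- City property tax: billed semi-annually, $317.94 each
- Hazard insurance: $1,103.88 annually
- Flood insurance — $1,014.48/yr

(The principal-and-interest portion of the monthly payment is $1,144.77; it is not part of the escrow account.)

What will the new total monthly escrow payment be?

$306.68

City property tax = $317.94 × 2 = $635.88 per year
Hazard insurance = $1,103.88 per year
Flood insurance = $1,014.48 per year
Combined annual = $635.88 + $1,103.88 + $1,014.48 = $2,754.24
Base monthly escrow = $2,754.24 / 12 = $229.52
Shortage spread = $925.92 ÷ 12 = $77.16/mo
Adjusted monthly = $229.52 + $77.16 = $306.68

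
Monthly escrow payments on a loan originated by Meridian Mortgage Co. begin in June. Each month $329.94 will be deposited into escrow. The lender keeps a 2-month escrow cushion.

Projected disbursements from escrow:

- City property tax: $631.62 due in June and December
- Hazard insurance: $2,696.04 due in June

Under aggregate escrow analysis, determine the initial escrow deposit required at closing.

Cushion = 2 × $329.94 = $659.88
Trial balance (start $0, +$329.94 each month, − disbursements):
  Jun: +$329.94 − $3,327.66 → -$2,997.72
  Jul: +$329.94 → -$2,667.78
  Aug: +$329.94 → -$2,337.84
  Sep: +$329.94 → -$2,007.90
  Oct: +$329.94 → -$1,677.96
  Nov: +$329.94 → -$1,348.02
  Dec: +$329.94 − $631.62 → -$1,649.70
  Jan: +$329.94 → -$1,319.76
  Feb: +$329.94 → -$989.82
  Mar: +$329.94 → -$659.88
  Apr: +$329.94 → -$329.94
  May: +$329.94 → $0.00
Lowest trial balance = -$2,997.72 (Jun)
Initial deposit = cushion − low point = $659.88 − (-$2,997.72) = $3,657.60

$3,657.60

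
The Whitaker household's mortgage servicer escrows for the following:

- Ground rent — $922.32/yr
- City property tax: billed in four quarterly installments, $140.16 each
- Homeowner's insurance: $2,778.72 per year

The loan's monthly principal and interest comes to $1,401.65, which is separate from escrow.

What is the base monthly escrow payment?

$355.14

Ground rent = $922.32/yr
City property tax = $140.16 × 4 = $560.64/yr
Homeowner's insurance = $2,778.72/yr
Total per year = $4,261.68
Base monthly escrow = $4,261.68 / 12 = $355.14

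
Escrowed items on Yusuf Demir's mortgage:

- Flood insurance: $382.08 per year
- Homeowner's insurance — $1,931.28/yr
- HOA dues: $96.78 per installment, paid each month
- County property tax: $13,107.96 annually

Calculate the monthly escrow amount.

Flood insurance = $382.08 per year
Homeowner's insurance = $1,931.28 per year
HOA dues = $96.78 × 12 = $1,161.36 per year
County property tax = $13,107.96 per year
Total per year = $16,582.68
Per month = $16,582.68 / 12 = $1,381.89

$1,381.89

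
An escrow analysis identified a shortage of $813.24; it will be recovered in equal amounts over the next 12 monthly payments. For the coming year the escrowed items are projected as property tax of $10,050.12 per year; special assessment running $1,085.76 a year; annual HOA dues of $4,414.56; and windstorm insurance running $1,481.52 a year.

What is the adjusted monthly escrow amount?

Property tax: $10,050.12 per year
Special assessment: $1,085.76 per year
HOA dues: $4,414.56 per year
Windstorm insurance: $1,481.52 per year
Yearly total = $10,050.12 + $1,085.76 + $4,414.56 + $1,481.52 = $17,031.96
Monthly = $17,031.96 ÷ 12 = $1,419.33
Shortage per month = $813.24 / 12 = $67.77
Adjusted monthly = $1,419.33 + $67.77 = $1,487.10

$1,487.10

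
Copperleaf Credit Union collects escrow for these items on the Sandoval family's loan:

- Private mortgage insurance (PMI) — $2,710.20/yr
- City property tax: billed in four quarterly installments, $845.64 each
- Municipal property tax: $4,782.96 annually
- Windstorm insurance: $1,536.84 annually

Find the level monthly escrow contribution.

$1,034.38

Private mortgage insurance (PMI) — $2,710.20 annually
City property tax — $845.64 × 4 = $3,382.56 annually
Municipal property tax — $4,782.96 annually
Windstorm insurance — $1,536.84 annually
Yearly total = $2,710.20 + $3,382.56 + $4,782.96 + $1,536.84 = $12,412.56
Monthly escrow = $12,412.56 ÷ 12 = $1,034.38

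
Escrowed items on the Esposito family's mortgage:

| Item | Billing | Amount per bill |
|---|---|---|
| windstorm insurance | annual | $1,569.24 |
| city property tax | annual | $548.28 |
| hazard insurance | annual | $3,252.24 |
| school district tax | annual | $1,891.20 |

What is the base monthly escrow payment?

Windstorm insurance = $1,569.24 per year
City property tax = $548.28 per year
Hazard insurance = $3,252.24 per year
School district tax = $1,891.20 per year
Yearly total = $1,569.24 + $548.28 + $3,252.24 + $1,891.20 = $7,260.96
Monthly escrow = $7,260.96 ÷ 12 = $605.08

$605.08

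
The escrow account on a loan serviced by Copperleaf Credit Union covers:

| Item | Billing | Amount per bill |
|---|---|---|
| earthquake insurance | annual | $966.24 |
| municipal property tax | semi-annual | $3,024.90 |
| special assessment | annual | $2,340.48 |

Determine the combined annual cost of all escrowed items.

$9,356.52

Earthquake insurance: $966.24 annually
Municipal property tax: $3,024.90 × 2 = $6,049.80 annually
Special assessment: $2,340.48 annually
Combined annual = $966.24 + $6,049.80 + $2,340.48 = $9,356.52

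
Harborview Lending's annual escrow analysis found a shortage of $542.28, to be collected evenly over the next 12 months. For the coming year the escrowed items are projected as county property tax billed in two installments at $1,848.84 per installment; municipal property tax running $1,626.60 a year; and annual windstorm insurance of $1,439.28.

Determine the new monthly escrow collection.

$608.82

County property tax = $1,848.84 × 2 = $3,697.68 annually
Municipal property tax = $1,626.60 annually
Windstorm insurance = $1,439.28 annually
Total annual escrow = $3,697.68 + $1,626.60 + $1,439.28 = $6,763.56
Monthly escrow = $6,763.56 / 12 = $563.63
Monthly shortage recovery: $542.28 / 12 = $45.19
New monthly escrow = $563.63 + $45.19 = $608.82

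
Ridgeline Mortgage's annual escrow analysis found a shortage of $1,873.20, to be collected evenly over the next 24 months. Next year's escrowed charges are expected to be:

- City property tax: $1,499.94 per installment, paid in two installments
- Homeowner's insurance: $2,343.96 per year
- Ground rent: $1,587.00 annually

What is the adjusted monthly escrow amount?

$655.62

City property tax: $1,499.94 × 2 = $2,999.88
Homeowner's insurance: $2,343.96
Ground rent: $1,587.00
Annual escrow total = $2,999.88 + $2,343.96 + $1,587.00 = $6,930.84
Per month = $6,930.84 / 12 = $577.57
Monthly shortage recovery: $1,873.20 / 24 = $78.05
Adjusted monthly = $577.57 + $78.05 = $655.62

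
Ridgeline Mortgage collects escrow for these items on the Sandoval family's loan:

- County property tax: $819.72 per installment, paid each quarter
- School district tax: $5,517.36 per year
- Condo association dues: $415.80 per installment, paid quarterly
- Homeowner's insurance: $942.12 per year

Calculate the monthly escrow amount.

County property tax: $819.72 × 4 = $3,278.88 annually
School district tax: $5,517.36 annually
Condo association dues: $415.80 × 4 = $1,663.20 annually
Homeowner's insurance: $942.12 annually
Total annual escrow = $3,278.88 + $5,517.36 + $1,663.20 + $942.12 = $11,401.56
Per month = $11,401.56 / 12 = $950.13

$950.13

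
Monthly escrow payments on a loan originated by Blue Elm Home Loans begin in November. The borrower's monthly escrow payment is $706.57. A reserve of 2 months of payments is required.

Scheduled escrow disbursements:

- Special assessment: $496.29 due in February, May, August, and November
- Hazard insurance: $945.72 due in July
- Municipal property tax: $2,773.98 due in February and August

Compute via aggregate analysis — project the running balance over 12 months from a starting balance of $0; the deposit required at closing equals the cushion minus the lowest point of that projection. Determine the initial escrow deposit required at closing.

$2,826.28

Cushion = 2 × $706.57 = $1,413.14
Trial balance (start $0, +$706.57 each month, − disbursements):
  Nov: +$706.57 − $496.29 → $210.28
  Dec: +$706.57 → $916.85
  Jan: +$706.57 → $1,623.42
  Feb: +$706.57 − $3,270.27 → -$940.28
  Mar: +$706.57 → -$233.71
  Apr: +$706.57 → $472.86
  May: +$706.57 − $496.29 → $683.14
  Jun: +$706.57 → $1,389.71
  Jul: +$706.57 − $945.72 → $1,150.56
  Aug: +$706.57 − $3,270.27 → -$1,413.14
  Sep: +$706.57 → -$706.57
  Oct: +$706.57 → $0.00
Lowest trial balance = -$1,413.14 (Aug)
Initial deposit = cushion − low point = $1,413.14 − (-$1,413.14) = $2,826.28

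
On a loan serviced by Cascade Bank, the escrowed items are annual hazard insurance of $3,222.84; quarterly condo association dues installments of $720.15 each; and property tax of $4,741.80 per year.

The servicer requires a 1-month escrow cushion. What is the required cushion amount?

$903.77

Hazard insurance: $3,222.84 per year
Condo association dues: $720.15 × 4 = $2,880.60 per year
Property tax: $4,741.80 per year
Combined annual = $10,845.24
Monthly = $10,845.24 / 12 = $903.77
Cushion = 1 × $903.77 = $903.77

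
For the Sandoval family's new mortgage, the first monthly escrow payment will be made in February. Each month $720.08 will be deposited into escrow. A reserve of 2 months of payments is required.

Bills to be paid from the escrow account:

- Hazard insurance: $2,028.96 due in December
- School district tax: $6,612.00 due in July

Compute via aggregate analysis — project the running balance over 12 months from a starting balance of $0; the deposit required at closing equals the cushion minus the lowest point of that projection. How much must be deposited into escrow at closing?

Cushion = 2 × $720.08 = $1,440.16
Trial balance (start $0, +$720.08 each month, − disbursements):
  Feb: +$720.08 → $720.08
  Mar: +$720.08 → $1,440.16
  Apr: +$720.08 → $2,160.24
  May: +$720.08 → $2,880.32
  Jun: +$720.08 → $3,600.40
  Jul: +$720.08 − $6,612.00 → -$2,291.52
  Aug: +$720.08 → -$1,571.44
  Sep: +$720.08 → -$851.36
  Oct: +$720.08 → -$131.28
  Nov: +$720.08 → $588.80
  Dec: +$720.08 − $2,028.96 → -$720.08
  Jan: +$720.08 → $0.00
Lowest trial balance = -$2,291.52 (Jul)
Initial deposit = cushion − low point = $1,440.16 − (-$2,291.52) = $3,731.68

$3,731.68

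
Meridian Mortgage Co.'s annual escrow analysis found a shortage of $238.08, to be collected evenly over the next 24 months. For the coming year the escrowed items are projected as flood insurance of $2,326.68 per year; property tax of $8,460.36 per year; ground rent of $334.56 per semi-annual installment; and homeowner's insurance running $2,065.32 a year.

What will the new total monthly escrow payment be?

Flood insurance: $2,326.68 annually
Property tax: $8,460.36 annually
Ground rent: $334.56 × 2 = $669.12 annually
Homeowner's insurance: $2,065.32 annually
Total per year = $13,521.48
Base monthly escrow = $13,521.48 / 12 = $1,126.79
Monthly shortage recovery: $238.08 ÷ 24 = $9.92
Adjusted monthly = $1,126.79 + $9.92 = $1,136.71

$1,136.71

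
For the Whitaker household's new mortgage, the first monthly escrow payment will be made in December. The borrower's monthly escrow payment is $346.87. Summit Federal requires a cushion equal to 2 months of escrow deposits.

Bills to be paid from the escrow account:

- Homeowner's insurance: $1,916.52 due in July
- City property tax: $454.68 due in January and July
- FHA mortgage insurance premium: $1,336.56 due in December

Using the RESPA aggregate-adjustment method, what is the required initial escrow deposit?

Cushion = 2 × $346.87 = $693.74
Trial balance (start $0, +$346.87 each month, − disbursements):
  Dec: +$346.87 − $1,336.56 → -$989.69
  Jan: +$346.87 − $454.68 → -$1,097.50
  Feb: +$346.87 → -$750.63
  Mar: +$346.87 → -$403.76
  Apr: +$346.87 → -$56.89
  May: +$346.87 → $289.98
  Jun: +$346.87 → $636.85
  Jul: +$346.87 − $2,371.20 → -$1,387.48
  Aug: +$346.87 → -$1,040.61
  Sep: +$346.87 → -$693.74
  Oct: +$346.87 → -$346.87
  Nov: +$346.87 → $0.00
Lowest trial balance = -$1,387.48 (Jul)
Initial deposit = cushion − low point = $693.74 − (-$1,387.48) = $2,081.22

$2,081.22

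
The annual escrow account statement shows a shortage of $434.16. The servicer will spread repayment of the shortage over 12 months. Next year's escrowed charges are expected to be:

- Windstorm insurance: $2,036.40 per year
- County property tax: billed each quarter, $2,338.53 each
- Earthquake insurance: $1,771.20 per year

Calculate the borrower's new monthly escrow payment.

$1,132.99

Windstorm insurance = $2,036.40
County property tax = $2,338.53 × 4 = $9,354.12
Earthquake insurance = $1,771.20
Total per year = $13,161.72
Monthly = $13,161.72 ÷ 12 = $1,096.81
Shortage per month = $434.16 ÷ 12 = $36.18
Adjusted monthly = $1,096.81 + $36.18 = $1,132.99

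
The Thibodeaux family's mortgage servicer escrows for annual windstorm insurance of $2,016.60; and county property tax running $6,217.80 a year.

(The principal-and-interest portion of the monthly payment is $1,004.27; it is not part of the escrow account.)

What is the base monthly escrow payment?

$686.20

Windstorm insurance — $2,016.60/yr
County property tax — $6,217.80/yr
Yearly total = $8,234.40
Per month = $8,234.40 ÷ 12 = $686.20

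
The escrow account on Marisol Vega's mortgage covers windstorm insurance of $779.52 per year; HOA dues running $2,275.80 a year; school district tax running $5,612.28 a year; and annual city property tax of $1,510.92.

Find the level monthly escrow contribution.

Windstorm insurance — $779.52 per year
HOA dues — $2,275.80 per year
School district tax — $5,612.28 per year
City property tax — $1,510.92 per year
Yearly total = $779.52 + $2,275.80 + $5,612.28 + $1,510.92 = $10,178.52
Base monthly escrow = $10,178.52 / 12 = $848.21

$848.21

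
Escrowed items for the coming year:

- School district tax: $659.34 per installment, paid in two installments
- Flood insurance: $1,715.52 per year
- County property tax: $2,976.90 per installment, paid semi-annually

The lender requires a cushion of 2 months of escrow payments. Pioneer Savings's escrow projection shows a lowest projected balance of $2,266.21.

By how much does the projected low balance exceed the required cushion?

School district tax: $659.34 × 2 = $1,318.68
Flood insurance: $1,715.52
County property tax: $2,976.90 × 2 = $5,953.80
Yearly total = $1,318.68 + $1,715.52 + $5,953.80 = $8,988.00
Base monthly escrow = $8,988.00 ÷ 12 = $749.00
Required cushion = 2 × $749.00 = $1,498.00
Surplus = $2,266.21 − $1,498.00 = $768.21

$768.21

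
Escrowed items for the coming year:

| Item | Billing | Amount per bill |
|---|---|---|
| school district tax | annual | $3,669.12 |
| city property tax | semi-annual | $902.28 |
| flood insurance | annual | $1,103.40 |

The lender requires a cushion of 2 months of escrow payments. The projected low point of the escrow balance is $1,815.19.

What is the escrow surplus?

$719.01

School district tax: $3,669.12/yr
City property tax: $902.28 × 2 = $1,804.56/yr
Flood insurance: $1,103.40/yr
Total annual escrow = $3,669.12 + $1,804.56 + $1,103.40 = $6,577.08
Monthly escrow = $6,577.08 ÷ 12 = $548.09
Required reserve = 2 × $548.09 = $1,096.18
Excess over cushion: $1,815.19 − $1,096.18 = $719.01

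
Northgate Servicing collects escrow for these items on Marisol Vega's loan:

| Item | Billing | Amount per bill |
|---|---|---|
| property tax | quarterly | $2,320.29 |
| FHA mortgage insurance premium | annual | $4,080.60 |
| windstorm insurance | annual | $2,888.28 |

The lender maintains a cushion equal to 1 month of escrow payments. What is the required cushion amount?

$1,354.17

Property tax: $2,320.29 × 4 = $9,281.16
FHA mortgage insurance premium: $4,080.60
Windstorm insurance: $2,888.28
Yearly total = $9,281.16 + $4,080.60 + $2,888.28 = $16,250.04
Base monthly escrow = $16,250.04 / 12 = $1,354.17
Required cushion = 1 × $1,354.17 = $1,354.17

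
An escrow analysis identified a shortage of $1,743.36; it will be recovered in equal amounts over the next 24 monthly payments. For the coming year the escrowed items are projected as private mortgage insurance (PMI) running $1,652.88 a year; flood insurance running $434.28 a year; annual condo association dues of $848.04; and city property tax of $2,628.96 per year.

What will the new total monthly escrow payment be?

$536.32

Private mortgage insurance (PMI) — $1,652.88/yr
Flood insurance — $434.28/yr
Condo association dues — $848.04/yr
City property tax — $2,628.96/yr
Annual escrow total = $1,652.88 + $434.28 + $848.04 + $2,628.96 = $5,564.16
Monthly = $5,564.16 / 12 = $463.68
Shortage spread = $1,743.36 / 24 = $72.64/mo
Adjusted monthly = $463.68 + $72.64 = $536.32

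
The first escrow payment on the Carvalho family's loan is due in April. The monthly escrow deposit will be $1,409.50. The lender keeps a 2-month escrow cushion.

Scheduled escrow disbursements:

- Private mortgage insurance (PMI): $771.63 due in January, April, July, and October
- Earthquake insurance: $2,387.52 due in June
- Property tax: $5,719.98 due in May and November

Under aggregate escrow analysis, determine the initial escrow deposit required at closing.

$7,685.37

Cushion = 2 × $1,409.50 = $2,819.00
Trial balance (start $0, +$1,409.50 each month, − disbursements):
  Apr: +$1,409.50 − $771.63 → $637.87
  May: +$1,409.50 − $5,719.98 → -$3,672.61
  Jun: +$1,409.50 − $2,387.52 → -$4,650.63
  Jul: +$1,409.50 − $771.63 → -$4,012.76
  Aug: +$1,409.50 → -$2,603.26
  Sep: +$1,409.50 → -$1,193.76
  Oct: +$1,409.50 − $771.63 → -$555.89
  Nov: +$1,409.50 − $5,719.98 → -$4,866.37
  Dec: +$1,409.50 → -$3,456.87
  Jan: +$1,409.50 − $771.63 → -$2,819.00
  Feb: +$1,409.50 → -$1,409.50
  Mar: +$1,409.50 → $0.00
Lowest trial balance = -$4,866.37 (Nov)
Initial deposit = cushion − low point = $2,819.00 − (-$4,866.37) = $7,685.37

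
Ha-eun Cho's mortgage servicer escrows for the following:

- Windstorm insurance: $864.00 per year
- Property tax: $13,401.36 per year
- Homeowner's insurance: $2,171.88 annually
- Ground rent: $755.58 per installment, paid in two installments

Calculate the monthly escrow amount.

Windstorm insurance — $864.00 annually
Property tax — $13,401.36 annually
Homeowner's insurance — $2,171.88 annually
Ground rent — $755.58 × 2 = $1,511.16 annually
Annual escrow total = $864.00 + $13,401.36 + $2,171.88 + $1,511.16 = $17,948.40
Monthly escrow = $17,948.40 / 12 = $1,495.70

$1,495.70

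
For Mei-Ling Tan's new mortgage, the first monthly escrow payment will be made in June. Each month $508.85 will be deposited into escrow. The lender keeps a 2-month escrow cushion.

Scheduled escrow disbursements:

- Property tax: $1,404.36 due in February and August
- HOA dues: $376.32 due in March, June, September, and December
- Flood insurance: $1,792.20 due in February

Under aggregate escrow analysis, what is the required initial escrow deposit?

$2,167.93

Cushion = 2 × $508.85 = $1,017.70
Trial balance (start $0, +$508.85 each month, − disbursements):
  Jun: +$508.85 − $376.32 → $132.53
  Jul: +$508.85 → $641.38
  Aug: +$508.85 − $1,404.36 → -$254.13
  Sep: +$508.85 − $376.32 → -$121.60
  Oct: +$508.85 → $387.25
  Nov: +$508.85 → $896.10
  Dec: +$508.85 − $376.32 → $1,028.63
  Jan: +$508.85 → $1,537.48
  Feb: +$508.85 − $3,196.56 → -$1,150.23
  Mar: +$508.85 − $376.32 → -$1,017.70
  Apr: +$508.85 → -$508.85
  May: +$508.85 → $0.00
Lowest trial balance = -$1,150.23 (Feb)
Initial deposit = cushion − low point = $1,017.70 − (-$1,150.23) = $2,167.93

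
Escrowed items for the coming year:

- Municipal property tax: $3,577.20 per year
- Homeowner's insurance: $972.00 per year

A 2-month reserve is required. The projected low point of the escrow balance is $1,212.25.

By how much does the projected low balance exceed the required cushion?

$454.05

Municipal property tax — $3,577.20/yr
Homeowner's insurance — $972.00/yr
Yearly total = $4,549.20
Per month = $4,549.20 ÷ 12 = $379.10
Required cushion = 2 × $379.10 = $758.20
Excess over cushion: $1,212.25 − $758.20 = $454.05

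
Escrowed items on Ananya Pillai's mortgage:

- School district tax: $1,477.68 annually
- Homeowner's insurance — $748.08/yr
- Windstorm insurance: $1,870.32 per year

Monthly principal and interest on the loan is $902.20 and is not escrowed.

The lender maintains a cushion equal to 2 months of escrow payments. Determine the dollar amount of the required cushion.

School district tax — $1,477.68
Homeowner's insurance — $748.08
Windstorm insurance — $1,870.32
Combined annual = $1,477.68 + $748.08 + $1,870.32 = $4,096.08
Base monthly escrow = $4,096.08 ÷ 12 = $341.34
Required cushion = 2 × $341.34 = $682.68

$682.68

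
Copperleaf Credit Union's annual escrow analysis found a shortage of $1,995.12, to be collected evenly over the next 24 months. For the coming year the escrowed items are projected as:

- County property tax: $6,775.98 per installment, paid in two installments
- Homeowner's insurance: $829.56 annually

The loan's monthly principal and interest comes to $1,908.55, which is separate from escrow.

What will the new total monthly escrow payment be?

$1,281.59

County property tax — $6,775.98 × 2 = $13,551.96 per year
Homeowner's insurance — $829.56 per year
Annual escrow total = $13,551.96 + $829.56 = $14,381.52
Base monthly escrow = $14,381.52 / 12 = $1,198.46
Shortage spread = $1,995.12 ÷ 24 = $83.13/mo
Adjusted monthly = $1,198.46 + $83.13 = $1,281.59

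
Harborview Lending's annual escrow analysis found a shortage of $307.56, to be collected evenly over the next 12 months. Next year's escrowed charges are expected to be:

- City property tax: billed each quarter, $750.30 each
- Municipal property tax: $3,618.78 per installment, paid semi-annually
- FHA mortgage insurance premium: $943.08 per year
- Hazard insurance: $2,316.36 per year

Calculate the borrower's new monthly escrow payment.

$1,150.48

City property tax — $750.30 × 4 = $3,001.20 annually
Municipal property tax — $3,618.78 × 2 = $7,237.56 annually
FHA mortgage insurance premium — $943.08 annually
Hazard insurance — $2,316.36 annually
Total per year = $13,498.20
Monthly = $13,498.20 / 12 = $1,124.85
Shortage per month = $307.56 ÷ 12 = $25.63
New monthly escrow = $1,124.85 + $25.63 = $1,150.48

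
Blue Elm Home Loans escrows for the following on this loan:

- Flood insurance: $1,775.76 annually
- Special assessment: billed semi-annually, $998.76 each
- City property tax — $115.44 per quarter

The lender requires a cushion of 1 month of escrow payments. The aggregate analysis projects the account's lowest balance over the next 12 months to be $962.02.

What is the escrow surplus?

Flood insurance = $1,775.76/yr
Special assessment = $998.76 × 2 = $1,997.52/yr
City property tax = $115.44 × 4 = $461.76/yr
Combined annual = $1,775.76 + $1,997.52 + $461.76 = $4,235.04
Per month = $4,235.04 ÷ 12 = $352.92
Cushion = 1 × $352.92 = $352.92
Surplus = $962.02 − $352.92 = $609.10

$609.10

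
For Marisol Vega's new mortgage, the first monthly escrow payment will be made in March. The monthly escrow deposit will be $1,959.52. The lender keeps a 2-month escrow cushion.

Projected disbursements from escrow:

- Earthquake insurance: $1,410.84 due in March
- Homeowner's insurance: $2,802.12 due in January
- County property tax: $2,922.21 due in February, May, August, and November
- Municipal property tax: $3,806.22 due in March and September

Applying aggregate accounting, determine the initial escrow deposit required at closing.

$7,176.58

Cushion = 2 × $1,959.52 = $3,919.04
Trial balance (start $0, +$1,959.52 each month, − disbursements):
  Mar: +$1,959.52 − $5,217.06 → -$3,257.54
  Apr: +$1,959.52 → -$1,298.02
  May: +$1,959.52 − $2,922.21 → -$2,260.71
  Jun: +$1,959.52 → -$301.19
  Jul: +$1,959.52 → $1,658.33
  Aug: +$1,959.52 − $2,922.21 → $695.64
  Sep: +$1,959.52 − $3,806.22 → -$1,151.06
  Oct: +$1,959.52 → $808.46
  Nov: +$1,959.52 − $2,922.21 → -$154.23
  Dec: +$1,959.52 → $1,805.29
  Jan: +$1,959.52 − $2,802.12 → $962.69
  Feb: +$1,959.52 − $2,922.21 → $0.00
Lowest trial balance = -$3,257.54 (Mar)
Initial deposit = cushion − low point = $3,919.04 − (-$3,257.54) = $7,176.58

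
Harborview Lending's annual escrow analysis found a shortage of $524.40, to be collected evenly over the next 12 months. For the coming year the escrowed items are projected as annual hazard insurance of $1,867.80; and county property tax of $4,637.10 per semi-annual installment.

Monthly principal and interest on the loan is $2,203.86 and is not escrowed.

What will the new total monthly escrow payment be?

Hazard insurance — $1,867.80/yr
County property tax — $4,637.10 × 2 = $9,274.20/yr
Combined annual = $1,867.80 + $9,274.20 = $11,142.00
Monthly escrow = $11,142.00 / 12 = $928.50
Monthly shortage recovery: $524.40 / 12 = $43.70
New monthly escrow = $928.50 + $43.70 = $972.20

$972.20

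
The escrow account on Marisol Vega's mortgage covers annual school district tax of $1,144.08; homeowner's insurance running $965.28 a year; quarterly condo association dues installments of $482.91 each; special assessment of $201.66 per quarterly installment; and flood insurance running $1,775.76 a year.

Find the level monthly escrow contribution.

School district tax — $1,144.08 per year
Homeowner's insurance — $965.28 per year
Condo association dues — $482.91 × 4 = $1,931.64 per year
Special assessment — $201.66 × 4 = $806.64 per year
Flood insurance — $1,775.76 per year
Yearly total = $1,144.08 + $965.28 + $1,931.64 + $806.64 + $1,775.76 = $6,623.40
Per month = $6,623.40 / 12 = $551.95

$551.95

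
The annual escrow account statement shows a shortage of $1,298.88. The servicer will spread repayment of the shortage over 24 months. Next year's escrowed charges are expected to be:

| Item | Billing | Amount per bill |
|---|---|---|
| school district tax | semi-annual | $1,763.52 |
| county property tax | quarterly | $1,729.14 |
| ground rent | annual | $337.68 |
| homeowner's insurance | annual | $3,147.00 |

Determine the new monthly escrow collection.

$1,214.81

School district tax — $1,763.52 × 2 = $3,527.04
County property tax — $1,729.14 × 4 = $6,916.56
Ground rent — $337.68
Homeowner's insurance — $3,147.00
Combined annual = $3,527.04 + $6,916.56 + $337.68 + $3,147.00 = $13,928.28
Per month = $13,928.28 ÷ 12 = $1,160.69
Monthly shortage recovery: $1,298.88 ÷ 24 = $54.12
New monthly escrow = $1,160.69 + $54.12 = $1,214.81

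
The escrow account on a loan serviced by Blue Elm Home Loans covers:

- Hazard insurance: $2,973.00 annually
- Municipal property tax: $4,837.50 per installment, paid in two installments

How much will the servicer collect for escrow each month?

Hazard insurance = $2,973.00 annually
Municipal property tax = $4,837.50 × 2 = $9,675.00 annually
Total per year = $2,973.00 + $9,675.00 = $12,648.00
Base monthly escrow = $12,648.00 / 12 = $1,054.00

$1,054.00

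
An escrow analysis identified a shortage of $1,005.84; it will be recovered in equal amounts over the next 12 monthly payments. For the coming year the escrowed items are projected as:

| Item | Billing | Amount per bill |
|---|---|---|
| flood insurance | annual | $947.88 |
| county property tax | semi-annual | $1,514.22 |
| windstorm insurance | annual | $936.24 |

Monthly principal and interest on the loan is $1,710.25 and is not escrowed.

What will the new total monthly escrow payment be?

$493.20

Flood insurance = $947.88
County property tax = $1,514.22 × 2 = $3,028.44
Windstorm insurance = $936.24
Yearly total = $947.88 + $3,028.44 + $936.24 = $4,912.56
Per month = $4,912.56 ÷ 12 = $409.38
Shortage spread = $1,005.84 ÷ 12 = $83.82/mo
New monthly escrow = $409.38 + $83.82 = $493.20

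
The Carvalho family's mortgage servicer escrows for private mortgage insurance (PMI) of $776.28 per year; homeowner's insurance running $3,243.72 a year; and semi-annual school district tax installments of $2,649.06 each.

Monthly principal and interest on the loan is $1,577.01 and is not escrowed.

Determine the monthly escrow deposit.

Private mortgage insurance (PMI) = $776.28
Homeowner's insurance = $3,243.72
School district tax = $2,649.06 × 2 = $5,298.12
Total annual escrow = $776.28 + $3,243.72 + $5,298.12 = $9,318.12
Monthly escrow = $9,318.12 ÷ 12 = $776.51

$776.51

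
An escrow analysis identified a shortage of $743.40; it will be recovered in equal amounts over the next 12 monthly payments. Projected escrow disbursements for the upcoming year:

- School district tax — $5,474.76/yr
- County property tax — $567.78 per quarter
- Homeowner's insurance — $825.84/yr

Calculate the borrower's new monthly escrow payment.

School district tax = $5,474.76
County property tax = $567.78 × 4 = $2,271.12
Homeowner's insurance = $825.84
Combined annual = $5,474.76 + $2,271.12 + $825.84 = $8,571.72
Per month = $8,571.72 / 12 = $714.31
Monthly shortage recovery: $743.40 / 12 = $61.95
Adjusted monthly = $714.31 + $61.95 = $776.26

$776.26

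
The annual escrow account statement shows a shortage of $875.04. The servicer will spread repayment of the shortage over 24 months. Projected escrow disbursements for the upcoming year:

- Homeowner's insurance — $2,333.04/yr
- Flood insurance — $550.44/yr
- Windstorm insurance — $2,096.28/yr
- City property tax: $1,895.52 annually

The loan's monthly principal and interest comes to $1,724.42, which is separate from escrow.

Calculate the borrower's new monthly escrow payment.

$609.40

Homeowner's insurance — $2,333.04 per year
Flood insurance — $550.44 per year
Windstorm insurance — $2,096.28 per year
City property tax — $1,895.52 per year
Yearly total = $2,333.04 + $550.44 + $2,096.28 + $1,895.52 = $6,875.28
Base monthly escrow = $6,875.28 ÷ 12 = $572.94
Shortage spread = $875.04 ÷ 24 = $36.46/mo
New monthly escrow = $572.94 + $36.46 = $609.40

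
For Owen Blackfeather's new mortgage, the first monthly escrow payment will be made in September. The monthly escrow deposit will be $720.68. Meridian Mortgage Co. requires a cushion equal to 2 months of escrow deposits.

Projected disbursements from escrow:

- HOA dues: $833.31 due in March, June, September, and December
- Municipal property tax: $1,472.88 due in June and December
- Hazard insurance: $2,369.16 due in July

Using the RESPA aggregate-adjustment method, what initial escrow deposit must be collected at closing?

Cushion = 2 × $720.68 = $1,441.36
Trial balance (start $0, +$720.68 each month, − disbursements):
  Sep: +$720.68 − $833.31 → -$112.63
  Oct: +$720.68 → $608.05
  Nov: +$720.68 → $1,328.73
  Dec: +$720.68 − $2,306.19 → -$256.78
  Jan: +$720.68 → $463.90
  Feb: +$720.68 → $1,184.58
  Mar: +$720.68 − $833.31 → $1,071.95
  Apr: +$720.68 → $1,792.63
  May: +$720.68 → $2,513.31
  Jun: +$720.68 − $2,306.19 → $927.80
  Jul: +$720.68 − $2,369.16 → -$720.68
  Aug: +$720.68 → $0.00
Lowest trial balance = -$720.68 (Jul)
Initial deposit = cushion − low point = $1,441.36 − (-$720.68) = $2,162.04

$2,162.04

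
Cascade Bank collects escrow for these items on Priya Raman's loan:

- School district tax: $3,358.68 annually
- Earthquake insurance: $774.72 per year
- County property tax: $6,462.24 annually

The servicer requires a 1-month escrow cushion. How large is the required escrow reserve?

$882.97

School district tax — $3,358.68 per year
Earthquake insurance — $774.72 per year
County property tax — $6,462.24 per year
Annual escrow total = $10,595.64
Monthly = $10,595.64 ÷ 12 = $882.97
Reserve = 1 × $882.97 = $882.97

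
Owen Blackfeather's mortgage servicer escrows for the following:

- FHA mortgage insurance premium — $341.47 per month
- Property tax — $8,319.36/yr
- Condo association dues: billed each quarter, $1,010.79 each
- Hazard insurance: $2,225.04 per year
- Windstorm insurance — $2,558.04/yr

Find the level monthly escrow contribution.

FHA mortgage insurance premium: $341.47 × 12 = $4,097.64 per year
Property tax: $8,319.36 per year
Condo association dues: $1,010.79 × 4 = $4,043.16 per year
Hazard insurance: $2,225.04 per year
Windstorm insurance: $2,558.04 per year
Total annual escrow = $21,243.24
Monthly = $21,243.24 ÷ 12 = $1,770.27

$1,770.27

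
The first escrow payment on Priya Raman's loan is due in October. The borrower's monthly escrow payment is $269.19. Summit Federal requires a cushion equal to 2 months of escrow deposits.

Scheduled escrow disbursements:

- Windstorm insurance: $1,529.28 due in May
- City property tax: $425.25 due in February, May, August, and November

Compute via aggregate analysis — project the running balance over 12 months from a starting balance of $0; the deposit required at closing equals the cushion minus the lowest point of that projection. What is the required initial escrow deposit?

$1,189.89

Cushion = 2 × $269.19 = $538.38
Trial balance (start $0, +$269.19 each month, − disbursements):
  Oct: +$269.19 → $269.19
  Nov: +$269.19 − $425.25 → $113.13
  Dec: +$269.19 → $382.32
  Jan: +$269.19 → $651.51
  Feb: +$269.19 − $425.25 → $495.45
  Mar: +$269.19 → $764.64
  Apr: +$269.19 → $1,033.83
  May: +$269.19 − $1,954.53 → -$651.51
  Jun: +$269.19 → -$382.32
  Jul: +$269.19 → -$113.13
  Aug: +$269.19 − $425.25 → -$269.19
  Sep: +$269.19 → $0.00
Lowest trial balance = -$651.51 (May)
Initial deposit = cushion − low point = $538.38 − (-$651.51) = $1,189.89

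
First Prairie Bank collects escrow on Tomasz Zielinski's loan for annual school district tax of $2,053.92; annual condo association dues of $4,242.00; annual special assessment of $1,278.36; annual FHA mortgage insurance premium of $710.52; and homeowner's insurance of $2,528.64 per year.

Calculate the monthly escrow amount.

School district tax — $2,053.92 per year
Condo association dues — $4,242.00 per year
Special assessment — $1,278.36 per year
FHA mortgage insurance premium — $710.52 per year
Homeowner's insurance — $2,528.64 per year
Annual escrow total = $10,813.44
Monthly escrow = $10,813.44 ÷ 12 = $901.12

$901.12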